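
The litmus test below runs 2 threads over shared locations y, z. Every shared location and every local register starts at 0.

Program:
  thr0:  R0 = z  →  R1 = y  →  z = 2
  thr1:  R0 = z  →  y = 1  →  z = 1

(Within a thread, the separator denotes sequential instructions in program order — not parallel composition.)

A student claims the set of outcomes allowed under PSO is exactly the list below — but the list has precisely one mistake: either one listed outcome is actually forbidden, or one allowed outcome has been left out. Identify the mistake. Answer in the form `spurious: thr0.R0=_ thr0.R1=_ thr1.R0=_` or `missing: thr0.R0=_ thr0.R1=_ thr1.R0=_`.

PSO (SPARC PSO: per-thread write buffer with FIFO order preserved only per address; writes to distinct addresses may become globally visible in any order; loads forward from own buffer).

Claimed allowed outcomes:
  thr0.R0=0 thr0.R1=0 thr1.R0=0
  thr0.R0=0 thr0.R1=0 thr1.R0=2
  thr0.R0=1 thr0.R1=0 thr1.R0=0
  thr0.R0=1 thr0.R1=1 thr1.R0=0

missing: thr0.R0=0 thr0.R1=1 thr1.R0=0

outcome vector order: (thr0.R0,thr0.R1,thr1.R0)
PSO (5): 0/0/0; 0/0/2; 0/1/0; 1/0/0; 1/1/0
PSO∖claimed = {0/1/0}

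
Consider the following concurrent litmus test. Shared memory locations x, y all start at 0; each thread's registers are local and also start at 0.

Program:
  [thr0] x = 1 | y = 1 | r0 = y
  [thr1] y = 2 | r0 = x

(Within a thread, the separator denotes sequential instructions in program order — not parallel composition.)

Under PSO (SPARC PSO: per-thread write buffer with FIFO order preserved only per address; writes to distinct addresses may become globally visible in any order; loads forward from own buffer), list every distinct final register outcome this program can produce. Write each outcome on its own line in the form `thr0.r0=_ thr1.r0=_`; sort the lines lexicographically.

outcome vector order: (thr0.r0,thr1.r0)
|PSO outcomes| = 4

thr0.r0=1 thr1.r0=0
thr0.r0=1 thr1.r0=1
thr0.r0=2 thr1.r0=0
thr0.r0=2 thr1.r0=1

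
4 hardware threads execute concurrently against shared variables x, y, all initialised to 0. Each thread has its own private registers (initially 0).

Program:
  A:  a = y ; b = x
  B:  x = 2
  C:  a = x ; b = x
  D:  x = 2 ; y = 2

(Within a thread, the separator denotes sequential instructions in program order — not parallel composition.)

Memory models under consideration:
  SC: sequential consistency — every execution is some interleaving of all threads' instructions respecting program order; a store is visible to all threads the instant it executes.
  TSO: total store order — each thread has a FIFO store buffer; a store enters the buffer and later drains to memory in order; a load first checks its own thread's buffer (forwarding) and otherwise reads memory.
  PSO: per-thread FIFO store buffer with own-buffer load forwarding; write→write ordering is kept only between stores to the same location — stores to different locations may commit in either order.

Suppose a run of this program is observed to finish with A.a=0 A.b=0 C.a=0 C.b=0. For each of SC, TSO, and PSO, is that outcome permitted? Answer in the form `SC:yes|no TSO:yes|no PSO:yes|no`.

outcome vector order: (A.a,A.b,C.a,C.b)
SC (9): <0 0 0 0> <0 0 0 2> <0 0 2 2> <0 2 0 0> <0 2 0 2> <0 2 2 2> <2 2 0 0> <2 2 0 2> <2 2 2 2>
TSO (9): <0 0 0 0> <0 0 0 2> <0 0 2 2> <0 2 0 0> <0 2 0 2> <0 2 2 2> <2 2 0 0> <2 2 0 2> <2 2 2 2>
PSO (12): <0 0 0 0> <0 0 0 2> <0 0 2 2> <0 2 0 0> <0 2 0 2> <0 2 2 2> <2 0 0 0> <2 0 0 2> <2 0 2 2> <2 2 0 0> <2 2 0 2> <2 2 2 2>
target <0 0 0 0> ∈ {SC,TSO,PSO}

SC:yes TSO:yes PSO:yes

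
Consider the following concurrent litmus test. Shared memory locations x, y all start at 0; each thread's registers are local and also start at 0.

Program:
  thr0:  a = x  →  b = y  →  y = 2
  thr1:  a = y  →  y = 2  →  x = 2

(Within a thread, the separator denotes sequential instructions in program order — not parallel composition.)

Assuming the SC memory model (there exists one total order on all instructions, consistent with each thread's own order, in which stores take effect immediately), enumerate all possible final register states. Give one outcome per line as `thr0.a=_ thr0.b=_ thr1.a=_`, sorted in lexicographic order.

outcome vector order: (thr0.a,thr0.b,thr1.a)
|SC outcomes| = 4

thr0.a=0 thr0.b=0 thr1.a=0
thr0.a=0 thr0.b=0 thr1.a=2
thr0.a=0 thr0.b=2 thr1.a=0
thr0.a=2 thr0.b=2 thr1.a=0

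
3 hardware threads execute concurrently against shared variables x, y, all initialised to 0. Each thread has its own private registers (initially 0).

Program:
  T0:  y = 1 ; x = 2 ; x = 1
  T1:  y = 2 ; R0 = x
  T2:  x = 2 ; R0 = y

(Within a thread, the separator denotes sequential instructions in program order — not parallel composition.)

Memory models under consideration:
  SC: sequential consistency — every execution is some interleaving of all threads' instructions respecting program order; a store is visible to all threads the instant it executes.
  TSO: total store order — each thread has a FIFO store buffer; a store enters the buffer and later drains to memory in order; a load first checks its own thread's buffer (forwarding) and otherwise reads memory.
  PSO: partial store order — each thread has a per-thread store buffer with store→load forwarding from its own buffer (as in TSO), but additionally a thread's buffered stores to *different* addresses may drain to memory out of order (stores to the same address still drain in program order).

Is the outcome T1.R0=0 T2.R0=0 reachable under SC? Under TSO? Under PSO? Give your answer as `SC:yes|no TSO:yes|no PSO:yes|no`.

SC:no TSO:yes PSO:yes

outcome vector order: (T1.R0,T2.R0)
[SC] allowed = {01, 02, 10, 11, 12, 20, 21, 22}
[TSO] allowed = {00, 01, 02, 10, 11, 12, 20, 21, 22}
[PSO] allowed = {00, 01, 02, 10, 11, 12, 20, 21, 22}
target 00 ∈ {TSO,PSO}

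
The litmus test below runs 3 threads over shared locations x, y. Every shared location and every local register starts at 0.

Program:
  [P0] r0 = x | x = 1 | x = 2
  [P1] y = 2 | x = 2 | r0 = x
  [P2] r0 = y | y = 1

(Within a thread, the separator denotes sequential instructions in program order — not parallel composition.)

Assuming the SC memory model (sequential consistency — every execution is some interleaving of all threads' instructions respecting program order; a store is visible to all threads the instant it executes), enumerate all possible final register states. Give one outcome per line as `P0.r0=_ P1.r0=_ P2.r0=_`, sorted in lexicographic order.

P0.r0=0 P1.r0=1 P2.r0=0
P0.r0=0 P1.r0=1 P2.r0=2
P0.r0=0 P1.r0=2 P2.r0=0
P0.r0=0 P1.r0=2 P2.r0=2
P0.r0=2 P1.r0=1 P2.r0=0
P0.r0=2 P1.r0=1 P2.r0=2
P0.r0=2 P1.r0=2 P2.r0=0
P0.r0=2 P1.r0=2 P2.r0=2

outcome vector order: (P0.r0,P1.r0,P2.r0)
|SC outcomes| = 8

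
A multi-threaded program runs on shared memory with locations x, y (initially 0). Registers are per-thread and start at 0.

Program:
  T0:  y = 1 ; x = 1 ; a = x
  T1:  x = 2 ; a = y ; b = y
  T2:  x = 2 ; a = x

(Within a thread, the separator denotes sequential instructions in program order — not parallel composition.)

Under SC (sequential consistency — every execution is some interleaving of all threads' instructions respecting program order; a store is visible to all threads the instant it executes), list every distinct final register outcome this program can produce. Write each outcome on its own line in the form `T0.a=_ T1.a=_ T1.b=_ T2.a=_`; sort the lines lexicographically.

T0.a=1 T1.a=0 T1.b=0 T2.a=1
T0.a=1 T1.a=0 T1.b=0 T2.a=2
T0.a=1 T1.a=0 T1.b=1 T2.a=1
T0.a=1 T1.a=0 T1.b=1 T2.a=2
T0.a=1 T1.a=1 T1.b=1 T2.a=1
T0.a=1 T1.a=1 T1.b=1 T2.a=2
T0.a=2 T1.a=0 T1.b=0 T2.a=2
T0.a=2 T1.a=0 T1.b=1 T2.a=2
T0.a=2 T1.a=1 T1.b=1 T2.a=1
T0.a=2 T1.a=1 T1.b=1 T2.a=2

outcome vector order: (T0.a,T1.a,T1.b,T2.a)
|SC outcomes| = 10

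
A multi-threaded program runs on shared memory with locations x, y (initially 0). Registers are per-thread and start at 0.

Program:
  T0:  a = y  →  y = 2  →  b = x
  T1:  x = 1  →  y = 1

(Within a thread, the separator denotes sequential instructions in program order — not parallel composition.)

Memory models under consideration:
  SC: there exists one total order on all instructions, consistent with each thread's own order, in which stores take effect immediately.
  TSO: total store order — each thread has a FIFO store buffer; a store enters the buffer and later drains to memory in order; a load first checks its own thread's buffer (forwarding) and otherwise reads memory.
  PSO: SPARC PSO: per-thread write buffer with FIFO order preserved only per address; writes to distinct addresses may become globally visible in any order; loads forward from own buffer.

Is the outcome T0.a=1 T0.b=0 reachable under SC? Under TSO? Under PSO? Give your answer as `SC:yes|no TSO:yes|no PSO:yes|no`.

SC:no TSO:no PSO:yes

outcome vector order: (T0.a,T0.b)
SC (3): 0/0; 0/1; 1/1
TSO (3): 0/0; 0/1; 1/1
PSO (4): 0/0; 0/1; 1/0; 1/1
target 1/0 ∈ {PSO}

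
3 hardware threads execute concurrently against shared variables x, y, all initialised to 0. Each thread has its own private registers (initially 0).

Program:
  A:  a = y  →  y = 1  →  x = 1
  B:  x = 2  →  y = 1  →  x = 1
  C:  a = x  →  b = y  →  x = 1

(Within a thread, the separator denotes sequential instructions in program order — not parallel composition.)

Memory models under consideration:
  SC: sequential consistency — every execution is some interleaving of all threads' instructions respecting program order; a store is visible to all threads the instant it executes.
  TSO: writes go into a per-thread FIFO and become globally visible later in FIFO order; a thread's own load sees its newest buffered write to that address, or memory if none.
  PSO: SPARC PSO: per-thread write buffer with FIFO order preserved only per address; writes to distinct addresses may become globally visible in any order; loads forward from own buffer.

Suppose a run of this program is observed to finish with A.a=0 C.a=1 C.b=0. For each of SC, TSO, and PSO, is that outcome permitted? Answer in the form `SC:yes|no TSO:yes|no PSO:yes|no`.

SC:no TSO:no PSO:yes

outcome vector order: (A.a,C.a,C.b)
SC: 10 outcomes — {000; 001; 011; 020; 021; 100; 101; 111; 120; 121}
TSO: 10 outcomes — {000; 001; 011; 020; 021; 100; 101; 111; 120; 121}
PSO: 12 outcomes — {000; 001; 010; 011; 020; 021; 100; 101; 110; 111; 120; 121}
target 010 ∈ {PSO}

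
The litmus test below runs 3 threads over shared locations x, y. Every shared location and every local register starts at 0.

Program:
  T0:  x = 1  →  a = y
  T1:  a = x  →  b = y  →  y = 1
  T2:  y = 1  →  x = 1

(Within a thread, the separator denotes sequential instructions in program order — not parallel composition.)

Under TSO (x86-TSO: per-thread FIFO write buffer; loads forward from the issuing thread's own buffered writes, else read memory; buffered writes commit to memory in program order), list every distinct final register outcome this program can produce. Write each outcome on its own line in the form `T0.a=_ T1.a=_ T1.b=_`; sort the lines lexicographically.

T0.a=0 T1.a=0 T1.b=0
T0.a=0 T1.a=0 T1.b=1
T0.a=0 T1.a=1 T1.b=0
T0.a=0 T1.a=1 T1.b=1
T0.a=1 T1.a=0 T1.b=0
T0.a=1 T1.a=0 T1.b=1
T0.a=1 T1.a=1 T1.b=0
T0.a=1 T1.a=1 T1.b=1

outcome vector order: (T0.a,T1.a,T1.b)
|TSO outcomes| = 8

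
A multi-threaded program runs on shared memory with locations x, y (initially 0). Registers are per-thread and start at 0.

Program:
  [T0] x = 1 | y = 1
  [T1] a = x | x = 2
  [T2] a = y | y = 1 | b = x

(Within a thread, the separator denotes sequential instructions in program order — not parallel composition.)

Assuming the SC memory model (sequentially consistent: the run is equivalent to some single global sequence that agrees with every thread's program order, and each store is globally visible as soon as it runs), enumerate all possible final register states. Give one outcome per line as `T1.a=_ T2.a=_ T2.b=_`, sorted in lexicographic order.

T1.a=0 T2.a=0 T2.b=0
T1.a=0 T2.a=0 T2.b=1
T1.a=0 T2.a=0 T2.b=2
T1.a=0 T2.a=1 T2.b=1
T1.a=0 T2.a=1 T2.b=2
T1.a=1 T2.a=0 T2.b=0
T1.a=1 T2.a=0 T2.b=1
T1.a=1 T2.a=0 T2.b=2
T1.a=1 T2.a=1 T2.b=1
T1.a=1 T2.a=1 T2.b=2

outcome vector order: (T1.a,T2.a,T2.b)
|SC outcomes| = 10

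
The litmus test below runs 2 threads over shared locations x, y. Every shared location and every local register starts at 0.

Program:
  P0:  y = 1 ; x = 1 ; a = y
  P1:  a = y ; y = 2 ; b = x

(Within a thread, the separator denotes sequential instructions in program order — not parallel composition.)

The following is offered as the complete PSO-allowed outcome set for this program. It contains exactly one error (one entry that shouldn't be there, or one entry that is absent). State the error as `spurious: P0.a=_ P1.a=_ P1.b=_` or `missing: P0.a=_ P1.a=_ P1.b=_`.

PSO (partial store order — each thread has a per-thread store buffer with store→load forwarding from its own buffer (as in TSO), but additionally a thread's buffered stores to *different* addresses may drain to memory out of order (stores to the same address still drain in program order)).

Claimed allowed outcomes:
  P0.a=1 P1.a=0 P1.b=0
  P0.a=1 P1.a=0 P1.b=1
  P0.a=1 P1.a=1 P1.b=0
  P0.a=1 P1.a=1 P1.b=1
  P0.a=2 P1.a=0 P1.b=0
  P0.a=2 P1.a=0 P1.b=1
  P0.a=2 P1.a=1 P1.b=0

outcome vector order: (P0.a,P1.a,P1.b)
PSO: 8 outcomes — {100 101 110 111 200 201 210 211}
PSO∖claimed = {211}

missing: P0.a=2 P1.a=1 P1.b=1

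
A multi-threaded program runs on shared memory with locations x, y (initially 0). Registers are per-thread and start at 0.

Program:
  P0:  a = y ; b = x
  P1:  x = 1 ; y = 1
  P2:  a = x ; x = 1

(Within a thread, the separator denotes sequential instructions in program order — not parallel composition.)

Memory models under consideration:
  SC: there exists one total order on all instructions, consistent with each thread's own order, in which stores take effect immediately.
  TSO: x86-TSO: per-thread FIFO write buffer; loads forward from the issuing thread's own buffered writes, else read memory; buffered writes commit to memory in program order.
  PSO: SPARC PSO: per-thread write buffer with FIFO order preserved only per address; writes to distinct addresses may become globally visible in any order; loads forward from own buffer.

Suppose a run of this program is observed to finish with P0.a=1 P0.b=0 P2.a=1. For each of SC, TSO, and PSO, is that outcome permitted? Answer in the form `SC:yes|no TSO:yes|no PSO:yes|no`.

outcome vector order: (P0.a,P0.b,P2.a)
SC: 6 outcomes — {(0,0,0); (0,0,1); (0,1,0); (0,1,1); (1,1,0); (1,1,1)}
TSO: 6 outcomes — {(0,0,0); (0,0,1); (0,1,0); (0,1,1); (1,1,0); (1,1,1)}
PSO: 8 outcomes — {(0,0,0); (0,0,1); (0,1,0); (0,1,1); (1,0,0); (1,0,1); (1,1,0); (1,1,1)}
target (1,0,1) ∈ {PSO}

SC:no TSO:no PSO:yes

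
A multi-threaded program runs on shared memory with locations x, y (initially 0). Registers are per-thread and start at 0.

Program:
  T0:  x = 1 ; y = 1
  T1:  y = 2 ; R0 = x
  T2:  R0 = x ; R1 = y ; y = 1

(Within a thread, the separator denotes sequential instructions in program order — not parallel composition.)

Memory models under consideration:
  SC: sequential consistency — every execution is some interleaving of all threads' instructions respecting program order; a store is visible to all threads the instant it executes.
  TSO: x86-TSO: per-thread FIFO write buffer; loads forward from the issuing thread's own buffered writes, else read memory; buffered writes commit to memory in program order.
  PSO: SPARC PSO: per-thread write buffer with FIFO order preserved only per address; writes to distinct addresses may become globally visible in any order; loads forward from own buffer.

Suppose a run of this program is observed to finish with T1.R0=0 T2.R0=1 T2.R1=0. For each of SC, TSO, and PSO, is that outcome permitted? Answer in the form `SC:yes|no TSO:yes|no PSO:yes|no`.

SC:no TSO:yes PSO:yes

outcome vector order: (T1.R0,T2.R0,T2.R1)
SC: 11 outcomes — {<0 0 0>, <0 0 1>, <0 0 2>, <0 1 1>, <0 1 2>, <1 0 0>, <1 0 1>, <1 0 2>, <1 1 0>, <1 1 1>, <1 1 2>}
TSO: 12 outcomes — {<0 0 0>, <0 0 1>, <0 0 2>, <0 1 0>, <0 1 1>, <0 1 2>, <1 0 0>, <1 0 1>, <1 0 2>, <1 1 0>, <1 1 1>, <1 1 2>}
PSO: 12 outcomes — {<0 0 0>, <0 0 1>, <0 0 2>, <0 1 0>, <0 1 1>, <0 1 2>, <1 0 0>, <1 0 1>, <1 0 2>, <1 1 0>, <1 1 1>, <1 1 2>}
target <0 1 0> ∈ {TSO,PSO}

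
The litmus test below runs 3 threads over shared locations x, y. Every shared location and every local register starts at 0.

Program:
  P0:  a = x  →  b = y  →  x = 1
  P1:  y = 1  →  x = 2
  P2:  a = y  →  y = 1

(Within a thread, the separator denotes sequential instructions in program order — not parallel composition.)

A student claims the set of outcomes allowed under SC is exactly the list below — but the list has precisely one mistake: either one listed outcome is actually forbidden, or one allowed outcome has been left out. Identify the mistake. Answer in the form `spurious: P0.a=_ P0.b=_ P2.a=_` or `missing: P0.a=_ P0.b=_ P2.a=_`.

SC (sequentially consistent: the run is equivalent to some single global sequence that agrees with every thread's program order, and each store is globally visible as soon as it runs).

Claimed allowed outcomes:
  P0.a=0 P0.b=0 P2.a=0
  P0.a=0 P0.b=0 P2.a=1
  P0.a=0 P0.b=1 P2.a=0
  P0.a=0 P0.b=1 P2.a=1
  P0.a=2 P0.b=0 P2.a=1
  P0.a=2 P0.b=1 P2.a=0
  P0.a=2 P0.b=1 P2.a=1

outcome vector order: (P0.a,P0.b,P2.a)
SC (6): (0,0,0); (0,0,1); (0,1,0); (0,1,1); (2,1,0); (2,1,1)
claimed∖SC = {(2,0,1)}

spurious: P0.a=2 P0.b=0 P2.a=1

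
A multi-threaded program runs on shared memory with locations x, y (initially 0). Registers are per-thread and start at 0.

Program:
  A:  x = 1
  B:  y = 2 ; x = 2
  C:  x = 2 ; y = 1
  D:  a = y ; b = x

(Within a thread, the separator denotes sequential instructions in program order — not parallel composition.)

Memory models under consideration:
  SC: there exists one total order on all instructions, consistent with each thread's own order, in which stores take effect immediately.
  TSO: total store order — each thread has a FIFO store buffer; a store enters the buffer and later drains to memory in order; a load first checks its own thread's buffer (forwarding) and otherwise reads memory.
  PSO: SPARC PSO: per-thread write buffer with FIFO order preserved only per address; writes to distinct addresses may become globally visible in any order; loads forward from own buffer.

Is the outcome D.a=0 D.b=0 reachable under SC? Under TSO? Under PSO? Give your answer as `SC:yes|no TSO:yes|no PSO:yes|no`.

SC:yes TSO:yes PSO:yes

outcome vector order: (D.a,D.b)
under SC → 00 01 02 11 12 20 21 22
under TSO → 00 01 02 11 12 20 21 22
under PSO → 00 01 02 10 11 12 20 21 22
target 00 ∈ {SC,TSO,PSO}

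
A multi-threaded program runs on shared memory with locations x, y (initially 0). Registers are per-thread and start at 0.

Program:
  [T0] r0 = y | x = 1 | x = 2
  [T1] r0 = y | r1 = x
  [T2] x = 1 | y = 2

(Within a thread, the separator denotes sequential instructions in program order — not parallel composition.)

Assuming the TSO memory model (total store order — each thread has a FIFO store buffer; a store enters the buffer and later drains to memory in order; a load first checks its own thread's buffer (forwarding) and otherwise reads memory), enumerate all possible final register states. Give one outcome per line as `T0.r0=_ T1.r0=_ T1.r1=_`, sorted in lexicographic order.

outcome vector order: (T0.r0,T1.r0,T1.r1)
|TSO outcomes| = 10

T0.r0=0 T1.r0=0 T1.r1=0
T0.r0=0 T1.r0=0 T1.r1=1
T0.r0=0 T1.r0=0 T1.r1=2
T0.r0=0 T1.r0=2 T1.r1=1
T0.r0=0 T1.r0=2 T1.r1=2
T0.r0=2 T1.r0=0 T1.r1=0
T0.r0=2 T1.r0=0 T1.r1=1
T0.r0=2 T1.r0=0 T1.r1=2
T0.r0=2 T1.r0=2 T1.r1=1
T0.r0=2 T1.r0=2 T1.r1=2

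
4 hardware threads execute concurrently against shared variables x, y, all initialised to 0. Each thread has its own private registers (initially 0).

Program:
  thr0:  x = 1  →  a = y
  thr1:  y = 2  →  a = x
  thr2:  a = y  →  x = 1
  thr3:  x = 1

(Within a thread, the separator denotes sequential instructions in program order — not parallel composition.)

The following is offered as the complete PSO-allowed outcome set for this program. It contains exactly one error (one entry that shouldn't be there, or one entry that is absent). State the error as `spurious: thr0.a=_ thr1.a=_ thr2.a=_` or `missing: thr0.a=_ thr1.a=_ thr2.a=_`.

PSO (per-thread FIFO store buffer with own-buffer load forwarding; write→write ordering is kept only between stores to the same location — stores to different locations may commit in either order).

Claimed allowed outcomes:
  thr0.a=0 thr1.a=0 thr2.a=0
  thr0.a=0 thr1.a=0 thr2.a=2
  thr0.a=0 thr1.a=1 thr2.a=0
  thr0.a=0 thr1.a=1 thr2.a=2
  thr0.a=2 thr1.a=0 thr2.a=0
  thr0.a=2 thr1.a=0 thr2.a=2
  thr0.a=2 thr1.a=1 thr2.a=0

outcome vector order: (thr0.a,thr1.a,thr2.a)
PSO: 8 outcomes — {000, 002, 010, 012, 200, 202, 210, 212}
PSO∖claimed = {212}

missing: thr0.a=2 thr1.a=1 thr2.a=2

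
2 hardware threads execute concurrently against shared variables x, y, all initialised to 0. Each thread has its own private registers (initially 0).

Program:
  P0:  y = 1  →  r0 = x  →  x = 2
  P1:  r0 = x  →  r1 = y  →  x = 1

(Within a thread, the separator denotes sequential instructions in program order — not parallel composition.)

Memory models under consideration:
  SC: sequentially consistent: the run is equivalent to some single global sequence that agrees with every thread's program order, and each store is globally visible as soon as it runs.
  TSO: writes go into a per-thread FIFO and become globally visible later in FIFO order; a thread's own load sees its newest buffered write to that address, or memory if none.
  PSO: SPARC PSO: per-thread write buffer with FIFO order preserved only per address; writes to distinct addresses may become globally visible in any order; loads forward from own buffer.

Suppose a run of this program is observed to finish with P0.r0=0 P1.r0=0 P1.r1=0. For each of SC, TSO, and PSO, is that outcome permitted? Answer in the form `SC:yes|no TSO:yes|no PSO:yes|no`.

SC:yes TSO:yes PSO:yes

outcome vector order: (P0.r0,P1.r0,P1.r1)
[SC] allowed = {<0 0 0> <0 0 1> <0 2 1> <1 0 0> <1 0 1>}
[TSO] allowed = {<0 0 0> <0 0 1> <0 2 1> <1 0 0> <1 0 1>}
[PSO] allowed = {<0 0 0> <0 0 1> <0 2 0> <0 2 1> <1 0 0> <1 0 1>}
target <0 0 0> ∈ {SC,TSO,PSO}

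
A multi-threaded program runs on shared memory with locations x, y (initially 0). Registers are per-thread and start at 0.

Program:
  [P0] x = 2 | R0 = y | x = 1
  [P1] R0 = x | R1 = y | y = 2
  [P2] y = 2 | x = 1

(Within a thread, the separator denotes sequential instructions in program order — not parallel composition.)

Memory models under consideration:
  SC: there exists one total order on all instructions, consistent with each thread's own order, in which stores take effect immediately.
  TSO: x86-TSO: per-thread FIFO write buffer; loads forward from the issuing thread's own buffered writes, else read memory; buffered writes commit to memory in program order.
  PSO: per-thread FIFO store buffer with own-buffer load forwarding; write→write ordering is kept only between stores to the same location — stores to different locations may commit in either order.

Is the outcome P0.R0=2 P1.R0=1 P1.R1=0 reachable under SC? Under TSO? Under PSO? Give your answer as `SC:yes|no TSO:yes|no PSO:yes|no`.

outcome vector order: (P0.R0,P1.R0,P1.R1)
SC (11): <0 0 0>, <0 0 2>, <0 1 0>, <0 1 2>, <0 2 0>, <0 2 2>, <2 0 0>, <2 0 2>, <2 1 2>, <2 2 0>, <2 2 2>
TSO (11): <0 0 0>, <0 0 2>, <0 1 0>, <0 1 2>, <0 2 0>, <0 2 2>, <2 0 0>, <2 0 2>, <2 1 2>, <2 2 0>, <2 2 2>
PSO (12): <0 0 0>, <0 0 2>, <0 1 0>, <0 1 2>, <0 2 0>, <0 2 2>, <2 0 0>, <2 0 2>, <2 1 0>, <2 1 2>, <2 2 0>, <2 2 2>
target <2 1 0> ∈ {PSO}

SC:no TSO:no PSO:yes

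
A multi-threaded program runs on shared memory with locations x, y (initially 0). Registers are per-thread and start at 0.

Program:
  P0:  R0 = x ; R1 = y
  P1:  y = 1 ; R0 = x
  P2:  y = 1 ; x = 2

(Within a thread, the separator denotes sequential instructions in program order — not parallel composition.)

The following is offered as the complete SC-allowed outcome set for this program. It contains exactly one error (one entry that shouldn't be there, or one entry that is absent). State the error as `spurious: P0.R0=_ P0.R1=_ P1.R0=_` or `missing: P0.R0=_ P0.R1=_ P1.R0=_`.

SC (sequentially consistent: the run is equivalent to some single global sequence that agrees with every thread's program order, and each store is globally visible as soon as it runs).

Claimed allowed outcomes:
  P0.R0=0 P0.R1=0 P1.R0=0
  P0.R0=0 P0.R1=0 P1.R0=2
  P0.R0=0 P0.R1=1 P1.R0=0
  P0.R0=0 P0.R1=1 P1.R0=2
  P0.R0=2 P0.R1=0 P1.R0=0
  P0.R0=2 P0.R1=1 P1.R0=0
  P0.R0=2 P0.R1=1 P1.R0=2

spurious: P0.R0=2 P0.R1=0 P1.R0=0

outcome vector order: (P0.R0,P0.R1,P1.R0)
[SC] allowed = {0/0/0; 0/0/2; 0/1/0; 0/1/2; 2/1/0; 2/1/2}
claimed∖SC = {2/0/0}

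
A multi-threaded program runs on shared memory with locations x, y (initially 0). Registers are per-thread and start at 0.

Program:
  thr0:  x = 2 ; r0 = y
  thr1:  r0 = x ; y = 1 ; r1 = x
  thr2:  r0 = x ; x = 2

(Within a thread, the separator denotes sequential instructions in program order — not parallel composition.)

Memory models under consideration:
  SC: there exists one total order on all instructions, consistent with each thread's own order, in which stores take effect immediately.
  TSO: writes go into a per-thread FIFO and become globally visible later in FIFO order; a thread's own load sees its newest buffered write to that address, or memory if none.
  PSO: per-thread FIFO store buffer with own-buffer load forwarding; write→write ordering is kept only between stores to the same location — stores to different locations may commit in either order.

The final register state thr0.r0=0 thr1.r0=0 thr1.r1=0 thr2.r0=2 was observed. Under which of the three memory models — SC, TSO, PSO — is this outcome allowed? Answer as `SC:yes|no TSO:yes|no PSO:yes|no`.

SC:no TSO:yes PSO:yes

outcome vector order: (thr0.r0,thr1.r0,thr1.r1,thr2.r0)
SC (10): (0,0,2,0) (0,0,2,2) (0,2,2,0) (0,2,2,2) (1,0,0,0) (1,0,0,2) (1,0,2,0) (1,0,2,2) (1,2,2,0) (1,2,2,2)
TSO (12): (0,0,0,0) (0,0,0,2) (0,0,2,0) (0,0,2,2) (0,2,2,0) (0,2,2,2) (1,0,0,0) (1,0,0,2) (1,0,2,0) (1,0,2,2) (1,2,2,0) (1,2,2,2)
PSO (12): (0,0,0,0) (0,0,0,2) (0,0,2,0) (0,0,2,2) (0,2,2,0) (0,2,2,2) (1,0,0,0) (1,0,0,2) (1,0,2,0) (1,0,2,2) (1,2,2,0) (1,2,2,2)
target (0,0,0,2) ∈ {TSO,PSO}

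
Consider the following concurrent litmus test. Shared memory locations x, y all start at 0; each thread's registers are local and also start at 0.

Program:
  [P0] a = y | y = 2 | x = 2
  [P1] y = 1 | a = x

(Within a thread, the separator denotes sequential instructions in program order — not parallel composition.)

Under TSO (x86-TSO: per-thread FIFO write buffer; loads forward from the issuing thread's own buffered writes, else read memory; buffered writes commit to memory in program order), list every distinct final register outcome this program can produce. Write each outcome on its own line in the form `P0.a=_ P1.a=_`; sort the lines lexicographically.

outcome vector order: (P0.a,P1.a)
|TSO outcomes| = 4

P0.a=0 P1.a=0
P0.a=0 P1.a=2
P0.a=1 P1.a=0
P0.a=1 P1.a=2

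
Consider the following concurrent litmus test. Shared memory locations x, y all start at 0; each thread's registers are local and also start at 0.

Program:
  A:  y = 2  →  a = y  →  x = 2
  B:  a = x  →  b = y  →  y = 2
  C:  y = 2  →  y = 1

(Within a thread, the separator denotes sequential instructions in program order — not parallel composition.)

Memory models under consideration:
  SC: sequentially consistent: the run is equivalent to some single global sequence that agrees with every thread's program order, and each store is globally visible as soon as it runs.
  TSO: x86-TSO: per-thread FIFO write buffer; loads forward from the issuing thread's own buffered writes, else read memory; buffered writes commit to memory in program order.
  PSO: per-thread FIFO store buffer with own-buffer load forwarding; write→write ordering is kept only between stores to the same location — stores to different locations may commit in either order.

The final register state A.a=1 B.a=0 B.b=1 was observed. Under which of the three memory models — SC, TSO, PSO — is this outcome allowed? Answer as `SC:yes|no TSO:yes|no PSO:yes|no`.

outcome vector order: (A.a,B.a,B.b)
[SC] allowed = {100, 101, 102, 121, 200, 201, 202, 221, 222}
[TSO] allowed = {100, 101, 102, 121, 200, 201, 202, 221, 222}
[PSO] allowed = {100, 101, 102, 121, 200, 201, 202, 220, 221, 222}
target 101 ∈ {SC,TSO,PSO}

SC:yes TSO:yes PSO:yes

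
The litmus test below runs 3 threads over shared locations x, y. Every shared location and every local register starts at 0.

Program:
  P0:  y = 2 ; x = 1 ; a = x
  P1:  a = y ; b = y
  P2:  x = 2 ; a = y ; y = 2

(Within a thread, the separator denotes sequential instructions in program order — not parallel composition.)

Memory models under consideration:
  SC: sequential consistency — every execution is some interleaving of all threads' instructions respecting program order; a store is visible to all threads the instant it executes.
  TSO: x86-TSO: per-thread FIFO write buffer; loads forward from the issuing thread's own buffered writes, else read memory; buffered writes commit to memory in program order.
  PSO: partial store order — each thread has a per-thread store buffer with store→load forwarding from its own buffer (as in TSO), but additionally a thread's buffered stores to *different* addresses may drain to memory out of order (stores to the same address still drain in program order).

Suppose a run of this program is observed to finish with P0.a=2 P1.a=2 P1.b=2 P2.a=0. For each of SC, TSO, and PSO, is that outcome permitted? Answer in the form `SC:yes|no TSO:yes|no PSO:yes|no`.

SC:no TSO:yes PSO:yes

outcome vector order: (P0.a,P1.a,P1.b,P2.a)
SC (9): <1 0 0 0>, <1 0 0 2>, <1 0 2 0>, <1 0 2 2>, <1 2 2 0>, <1 2 2 2>, <2 0 0 2>, <2 0 2 2>, <2 2 2 2>
TSO (12): <1 0 0 0>, <1 0 0 2>, <1 0 2 0>, <1 0 2 2>, <1 2 2 0>, <1 2 2 2>, <2 0 0 0>, <2 0 0 2>, <2 0 2 0>, <2 0 2 2>, <2 2 2 0>, <2 2 2 2>
PSO (12): <1 0 0 0>, <1 0 0 2>, <1 0 2 0>, <1 0 2 2>, <1 2 2 0>, <1 2 2 2>, <2 0 0 0>, <2 0 0 2>, <2 0 2 0>, <2 0 2 2>, <2 2 2 0>, <2 2 2 2>
target <2 2 2 0> ∈ {TSO,PSO}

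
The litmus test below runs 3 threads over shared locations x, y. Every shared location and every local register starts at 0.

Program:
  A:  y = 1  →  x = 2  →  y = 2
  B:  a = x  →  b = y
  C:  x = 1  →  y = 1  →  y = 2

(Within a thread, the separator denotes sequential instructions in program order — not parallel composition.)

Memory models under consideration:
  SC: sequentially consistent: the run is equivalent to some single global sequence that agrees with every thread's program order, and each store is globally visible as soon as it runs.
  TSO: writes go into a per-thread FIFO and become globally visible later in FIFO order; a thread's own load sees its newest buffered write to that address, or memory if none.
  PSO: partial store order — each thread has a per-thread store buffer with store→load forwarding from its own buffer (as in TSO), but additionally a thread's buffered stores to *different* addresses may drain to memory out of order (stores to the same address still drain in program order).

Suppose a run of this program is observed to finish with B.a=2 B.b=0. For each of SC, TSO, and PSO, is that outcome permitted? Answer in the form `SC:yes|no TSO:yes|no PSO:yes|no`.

SC:no TSO:no PSO:yes

outcome vector order: (B.a,B.b)
SC: 8 outcomes — {00; 01; 02; 10; 11; 12; 21; 22}
TSO: 8 outcomes — {00; 01; 02; 10; 11; 12; 21; 22}
PSO: 9 outcomes — {00; 01; 02; 10; 11; 12; 20; 21; 22}
target 20 ∈ {PSO}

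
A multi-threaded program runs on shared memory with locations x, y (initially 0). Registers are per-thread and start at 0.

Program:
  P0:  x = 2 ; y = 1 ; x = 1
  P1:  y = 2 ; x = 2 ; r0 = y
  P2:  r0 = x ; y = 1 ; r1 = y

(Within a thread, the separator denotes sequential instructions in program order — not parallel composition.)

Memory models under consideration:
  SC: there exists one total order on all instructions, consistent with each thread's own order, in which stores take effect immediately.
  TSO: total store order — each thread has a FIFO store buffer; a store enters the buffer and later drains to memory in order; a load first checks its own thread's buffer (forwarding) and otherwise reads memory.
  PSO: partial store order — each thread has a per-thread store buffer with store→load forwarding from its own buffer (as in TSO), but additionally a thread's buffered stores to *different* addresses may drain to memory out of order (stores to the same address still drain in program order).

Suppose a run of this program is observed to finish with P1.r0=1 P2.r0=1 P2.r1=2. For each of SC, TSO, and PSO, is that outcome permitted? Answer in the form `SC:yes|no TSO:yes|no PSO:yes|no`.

SC:no TSO:no PSO:yes

outcome vector order: (P1.r0,P2.r0,P2.r1)
SC: 11 outcomes — {(1,0,1) (1,0,2) (1,1,1) (1,2,1) (1,2,2) (2,0,1) (2,0,2) (2,1,1) (2,1,2) (2,2,1) (2,2,2)}
TSO: 11 outcomes — {(1,0,1) (1,0,2) (1,1,1) (1,2,1) (1,2,2) (2,0,1) (2,0,2) (2,1,1) (2,1,2) (2,2,1) (2,2,2)}
PSO: 12 outcomes — {(1,0,1) (1,0,2) (1,1,1) (1,1,2) (1,2,1) (1,2,2) (2,0,1) (2,0,2) (2,1,1) (2,1,2) (2,2,1) (2,2,2)}
target (1,1,2) ∈ {PSO}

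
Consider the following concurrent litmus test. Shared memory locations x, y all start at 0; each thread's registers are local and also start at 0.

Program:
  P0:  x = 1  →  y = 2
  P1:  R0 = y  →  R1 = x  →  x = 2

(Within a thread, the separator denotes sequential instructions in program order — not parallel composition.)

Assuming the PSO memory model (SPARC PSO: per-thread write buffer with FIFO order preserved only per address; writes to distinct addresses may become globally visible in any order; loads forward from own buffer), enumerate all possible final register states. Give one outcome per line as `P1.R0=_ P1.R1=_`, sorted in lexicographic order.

P1.R0=0 P1.R1=0
P1.R0=0 P1.R1=1
P1.R0=2 P1.R1=0
P1.R0=2 P1.R1=1

outcome vector order: (P1.R0,P1.R1)
|PSO outcomes| = 4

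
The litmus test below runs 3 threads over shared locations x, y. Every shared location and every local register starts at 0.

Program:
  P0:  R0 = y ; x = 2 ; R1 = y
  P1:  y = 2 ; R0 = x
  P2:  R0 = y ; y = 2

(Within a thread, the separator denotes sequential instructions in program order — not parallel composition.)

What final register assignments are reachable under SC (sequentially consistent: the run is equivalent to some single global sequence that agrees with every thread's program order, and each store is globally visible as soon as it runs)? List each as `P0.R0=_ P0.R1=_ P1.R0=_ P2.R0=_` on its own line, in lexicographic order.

P0.R0=0 P0.R1=0 P1.R0=2 P2.R0=0
P0.R0=0 P0.R1=0 P1.R0=2 P2.R0=2
P0.R0=0 P0.R1=2 P1.R0=0 P2.R0=0
P0.R0=0 P0.R1=2 P1.R0=0 P2.R0=2
P0.R0=0 P0.R1=2 P1.R0=2 P2.R0=0
P0.R0=0 P0.R1=2 P1.R0=2 P2.R0=2
P0.R0=2 P0.R1=2 P1.R0=0 P2.R0=0
P0.R0=2 P0.R1=2 P1.R0=0 P2.R0=2
P0.R0=2 P0.R1=2 P1.R0=2 P2.R0=0
P0.R0=2 P0.R1=2 P1.R0=2 P2.R0=2

outcome vector order: (P0.R0,P0.R1,P1.R0,P2.R0)
|SC outcomes| = 10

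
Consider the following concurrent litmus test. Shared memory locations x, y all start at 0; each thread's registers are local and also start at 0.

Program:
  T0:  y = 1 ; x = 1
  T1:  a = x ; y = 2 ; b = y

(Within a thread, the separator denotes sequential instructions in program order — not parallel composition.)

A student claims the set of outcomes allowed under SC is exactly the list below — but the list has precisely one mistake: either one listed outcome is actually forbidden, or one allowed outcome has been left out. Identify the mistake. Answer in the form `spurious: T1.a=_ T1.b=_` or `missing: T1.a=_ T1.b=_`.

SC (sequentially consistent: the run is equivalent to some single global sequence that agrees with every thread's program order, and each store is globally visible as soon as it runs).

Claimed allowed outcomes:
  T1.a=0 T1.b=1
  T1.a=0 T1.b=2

missing: T1.a=1 T1.b=2

outcome vector order: (T1.a,T1.b)
[SC] allowed = {<0 1>, <0 2>, <1 2>}
SC∖claimed = {<1 2>}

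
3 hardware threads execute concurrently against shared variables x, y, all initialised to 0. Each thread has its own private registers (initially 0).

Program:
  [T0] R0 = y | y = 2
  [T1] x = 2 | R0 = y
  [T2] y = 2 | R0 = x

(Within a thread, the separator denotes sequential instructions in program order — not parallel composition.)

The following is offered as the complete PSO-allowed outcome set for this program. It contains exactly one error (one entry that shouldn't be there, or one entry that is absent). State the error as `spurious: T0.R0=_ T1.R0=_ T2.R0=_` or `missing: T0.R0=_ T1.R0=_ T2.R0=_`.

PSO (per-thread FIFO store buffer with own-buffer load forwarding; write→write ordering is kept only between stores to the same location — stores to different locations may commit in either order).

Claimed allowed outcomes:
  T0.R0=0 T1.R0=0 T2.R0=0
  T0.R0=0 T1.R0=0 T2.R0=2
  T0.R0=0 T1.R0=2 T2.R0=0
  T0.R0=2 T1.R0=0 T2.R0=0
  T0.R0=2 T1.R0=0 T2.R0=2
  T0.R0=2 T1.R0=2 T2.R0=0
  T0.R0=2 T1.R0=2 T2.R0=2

missing: T0.R0=0 T1.R0=2 T2.R0=2

outcome vector order: (T0.R0,T1.R0,T2.R0)
PSO (8): (0,0,0), (0,0,2), (0,2,0), (0,2,2), (2,0,0), (2,0,2), (2,2,0), (2,2,2)
PSO∖claimed = {(0,2,2)}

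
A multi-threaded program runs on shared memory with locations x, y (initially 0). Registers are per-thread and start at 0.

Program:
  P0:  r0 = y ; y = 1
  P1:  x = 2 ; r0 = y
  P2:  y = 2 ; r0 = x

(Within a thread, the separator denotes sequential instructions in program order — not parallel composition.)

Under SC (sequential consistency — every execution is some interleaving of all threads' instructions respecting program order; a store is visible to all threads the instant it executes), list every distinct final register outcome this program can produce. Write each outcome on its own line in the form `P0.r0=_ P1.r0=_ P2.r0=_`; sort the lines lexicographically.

P0.r0=0 P1.r0=0 P2.r0=2
P0.r0=0 P1.r0=1 P2.r0=0
P0.r0=0 P1.r0=1 P2.r0=2
P0.r0=0 P1.r0=2 P2.r0=0
P0.r0=0 P1.r0=2 P2.r0=2
P0.r0=2 P1.r0=0 P2.r0=2
P0.r0=2 P1.r0=1 P2.r0=0
P0.r0=2 P1.r0=1 P2.r0=2
P0.r0=2 P1.r0=2 P2.r0=0
P0.r0=2 P1.r0=2 P2.r0=2

outcome vector order: (P0.r0,P1.r0,P2.r0)
|SC outcomes| = 10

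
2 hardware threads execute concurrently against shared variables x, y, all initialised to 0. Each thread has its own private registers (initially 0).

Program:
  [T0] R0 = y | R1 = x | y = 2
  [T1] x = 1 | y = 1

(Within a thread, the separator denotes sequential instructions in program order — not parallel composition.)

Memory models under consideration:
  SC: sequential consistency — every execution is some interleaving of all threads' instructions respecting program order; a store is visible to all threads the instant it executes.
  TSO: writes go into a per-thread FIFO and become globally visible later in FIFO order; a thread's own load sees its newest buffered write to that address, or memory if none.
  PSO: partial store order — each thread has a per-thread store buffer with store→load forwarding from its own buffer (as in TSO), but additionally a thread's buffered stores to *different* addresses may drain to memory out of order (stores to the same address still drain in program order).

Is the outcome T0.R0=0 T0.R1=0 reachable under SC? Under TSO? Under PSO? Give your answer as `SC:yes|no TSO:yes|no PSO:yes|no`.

SC:yes TSO:yes PSO:yes

outcome vector order: (T0.R0,T0.R1)
SC (3): <0 0>; <0 1>; <1 1>
TSO (3): <0 0>; <0 1>; <1 1>
PSO (4): <0 0>; <0 1>; <1 0>; <1 1>
target <0 0> ∈ {SC,TSO,PSO}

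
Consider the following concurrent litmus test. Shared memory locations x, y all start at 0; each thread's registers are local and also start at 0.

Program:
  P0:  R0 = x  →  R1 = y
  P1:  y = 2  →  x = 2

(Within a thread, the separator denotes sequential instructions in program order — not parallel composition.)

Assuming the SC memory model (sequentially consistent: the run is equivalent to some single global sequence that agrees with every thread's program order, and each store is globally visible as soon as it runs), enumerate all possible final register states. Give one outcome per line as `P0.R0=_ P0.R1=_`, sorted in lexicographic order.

P0.R0=0 P0.R1=0
P0.R0=0 P0.R1=2
P0.R0=2 P0.R1=2

outcome vector order: (P0.R0,P0.R1)
|SC outcomes| = 3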